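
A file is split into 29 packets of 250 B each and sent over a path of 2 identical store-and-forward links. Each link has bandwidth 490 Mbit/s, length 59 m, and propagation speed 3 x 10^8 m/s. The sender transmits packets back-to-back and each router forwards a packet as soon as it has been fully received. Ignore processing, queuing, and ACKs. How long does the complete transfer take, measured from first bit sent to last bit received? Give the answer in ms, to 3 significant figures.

Per-hop transmission t_tx = L/R = 2000/490000000 = 0.00408163 ms.
Per-hop propagation t_prop = 59/300000000 = 0.000196667 ms.
Pipeline fill: first packet needs 2·t_tx to clear all hops; remaining 28 packets each add one t_tx.
Total = (2+29-1)·t_tx + 2·t_prop = 30·0.00408163 + 2·0.000196667 = 0.123 ms.

0.123 ms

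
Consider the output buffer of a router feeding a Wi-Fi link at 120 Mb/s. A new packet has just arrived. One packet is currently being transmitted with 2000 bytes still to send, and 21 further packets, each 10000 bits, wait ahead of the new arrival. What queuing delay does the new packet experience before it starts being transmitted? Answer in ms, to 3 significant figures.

1.88 ms

Each queued packet: L/R = 10000/120000000 = 0.0833333 ms.
21 queued → 1.75 ms.
Plus remaining 16000 bits of current packet: 0.133333 ms.
Queuing delay = 1.88 ms.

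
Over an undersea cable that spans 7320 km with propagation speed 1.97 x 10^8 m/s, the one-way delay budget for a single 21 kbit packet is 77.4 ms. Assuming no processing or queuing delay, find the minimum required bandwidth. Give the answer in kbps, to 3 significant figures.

522 kbps

Propagation delay = 7320000 / 197000000 = 37.1574 ms.
Transmission budget = 77.4 − 37.1574 = 40.2426 ms.
R ≥ L / t_tx = 21000 bits / 0.0402426 s = 522 kbps.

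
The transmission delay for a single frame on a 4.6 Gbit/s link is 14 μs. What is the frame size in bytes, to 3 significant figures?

8050 bytes

L = R × t_tx = 4600000000 b/s × 1.4e-05 s = 64400 bits.
In bytes: 64400 / 8 = 8050 bytes.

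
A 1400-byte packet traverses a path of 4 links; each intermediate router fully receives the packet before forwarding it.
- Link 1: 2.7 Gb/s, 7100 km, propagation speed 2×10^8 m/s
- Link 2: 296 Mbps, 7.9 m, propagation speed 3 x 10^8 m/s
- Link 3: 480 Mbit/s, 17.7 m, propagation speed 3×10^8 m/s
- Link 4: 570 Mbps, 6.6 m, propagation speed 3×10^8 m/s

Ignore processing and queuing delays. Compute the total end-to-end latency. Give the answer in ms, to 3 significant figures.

35.6 ms

L = 1400 × 8 = 11200 bits.
Transmission delays (L/R per hop): 0.00414815, 0.0378378, 0.0233333, 0.0196491 ms; sum = 0.0849684 ms.
Propagation delays (d/s per hop): 35.5, 2.63333e-05, 5.9e-05, 2.2e-05 ms; sum = 35.5001 ms.
End-to-end = 35.6 ms.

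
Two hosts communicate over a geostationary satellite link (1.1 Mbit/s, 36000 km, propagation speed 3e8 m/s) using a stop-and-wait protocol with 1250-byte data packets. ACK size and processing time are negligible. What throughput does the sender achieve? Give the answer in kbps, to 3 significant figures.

t_tx = L/R = 10000/1100000 = 0.00909091 s.
t_prop = 36000000/300000000 = 0.12 s; RTT = 0.24 s.
Cycle = t_tx + RTT = 0.249091 s.
Throughput = L / cycle = 10000 / 0.249091 = 40.1 kbps.

40.1 kbps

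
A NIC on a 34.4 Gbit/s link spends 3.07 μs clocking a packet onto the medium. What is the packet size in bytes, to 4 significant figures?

13200 bytes

L = R × t_tx = 34400000000 b/s × 3.07e-06 s = 105608 bits.
In bytes: 105608 / 8 = 13200 bytes.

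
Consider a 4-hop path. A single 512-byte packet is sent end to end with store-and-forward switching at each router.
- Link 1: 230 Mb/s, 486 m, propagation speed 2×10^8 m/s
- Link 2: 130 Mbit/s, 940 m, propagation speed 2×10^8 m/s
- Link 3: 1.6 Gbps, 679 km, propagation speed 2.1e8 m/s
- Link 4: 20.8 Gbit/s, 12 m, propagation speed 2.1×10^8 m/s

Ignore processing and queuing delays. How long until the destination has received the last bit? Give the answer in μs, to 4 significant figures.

L = 512 × 8 = 4096 bits.
Transmission delays (L/R per hop): 17.8087, 31.5077, 2.56, 0.196923 μs; sum = 52.0733 μs.
Propagation delays (d/s per hop): 2.43, 4.7, 3233.33, 0.0571429 μs; sum = 3240.52 μs.
End-to-end = 3293 μs.

3293 μs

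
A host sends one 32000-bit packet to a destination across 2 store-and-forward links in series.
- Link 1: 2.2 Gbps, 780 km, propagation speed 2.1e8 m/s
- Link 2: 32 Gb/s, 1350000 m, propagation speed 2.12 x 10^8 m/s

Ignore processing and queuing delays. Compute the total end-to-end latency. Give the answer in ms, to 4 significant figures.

Transmission delays (L/R per hop): 0.0145455, 0.001 ms; sum = 0.0155455 ms.
Propagation delays (d/s per hop): 3.71429, 6.36792 ms; sum = 10.0822 ms.
End-to-end = 10.10 ms.

10.10 ms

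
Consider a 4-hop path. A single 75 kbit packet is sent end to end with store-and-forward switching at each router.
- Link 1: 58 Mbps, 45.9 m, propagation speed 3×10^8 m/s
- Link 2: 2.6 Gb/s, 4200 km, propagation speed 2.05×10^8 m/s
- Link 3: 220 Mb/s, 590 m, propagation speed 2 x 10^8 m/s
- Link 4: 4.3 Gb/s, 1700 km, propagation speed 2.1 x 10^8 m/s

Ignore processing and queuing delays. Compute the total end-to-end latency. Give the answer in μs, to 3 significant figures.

L = 75000 bits.
Transmission delays (L/R per hop): 1293.1, 28.8462, 340.909, 17.4419 μs; sum = 1680.3 μs.
Propagation delays (d/s per hop): 0.153, 20487.8, 2.95, 8095.24 μs; sum = 28586.1 μs.
End-to-end = 30300 μs.

30300 μs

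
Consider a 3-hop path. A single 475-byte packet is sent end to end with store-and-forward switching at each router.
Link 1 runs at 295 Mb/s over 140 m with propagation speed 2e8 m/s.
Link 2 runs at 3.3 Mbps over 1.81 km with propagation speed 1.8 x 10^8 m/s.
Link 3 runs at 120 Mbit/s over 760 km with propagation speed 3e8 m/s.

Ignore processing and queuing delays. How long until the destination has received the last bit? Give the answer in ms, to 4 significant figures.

3.740 ms

L = 475 × 8 = 3800 bits.
Transmission delays (L/R per hop): 0.0128814, 1.15152, 0.0316667 ms; sum = 1.19606 ms.
Propagation delays (d/s per hop): 0.0007, 0.0100556, 2.53333 ms; sum = 2.54409 ms.
End-to-end = 3.740 ms.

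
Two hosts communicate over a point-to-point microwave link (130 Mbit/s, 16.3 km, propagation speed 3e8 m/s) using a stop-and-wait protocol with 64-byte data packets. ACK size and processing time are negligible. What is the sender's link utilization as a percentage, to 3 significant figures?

3.50 %

t_tx = L/R = 512/130000000 = 3.93846e-06 s.
t_prop = 16300/300000000 = 5.43333e-05 s; RTT = 0.000108667 s.
Cycle = t_tx + RTT = 0.000112605 s.
Utilization = t_tx / cycle = 3.93846e-06/0.000112605 = 3.50 %.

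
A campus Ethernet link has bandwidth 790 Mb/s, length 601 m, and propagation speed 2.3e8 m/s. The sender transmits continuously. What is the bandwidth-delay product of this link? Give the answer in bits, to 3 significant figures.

2060 bits

Propagation delay = 601 / 2.3e+08 = 2.61304e-06 s.
BDP = R × t_prop = 790000000 × 2.61304e-06 = 2064.3 bits.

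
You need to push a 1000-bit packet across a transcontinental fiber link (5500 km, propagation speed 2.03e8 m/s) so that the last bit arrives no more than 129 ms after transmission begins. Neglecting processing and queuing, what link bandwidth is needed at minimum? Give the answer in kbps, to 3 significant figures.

Propagation delay = 5500000 / 2.03e+08 = 27.0936 ms.
Transmission budget = 129 − 27.0936 = 101.906 ms.
R ≥ L / t_tx = 1000 bits / 0.101906 s = 9.81 kbps.

9.81 kbps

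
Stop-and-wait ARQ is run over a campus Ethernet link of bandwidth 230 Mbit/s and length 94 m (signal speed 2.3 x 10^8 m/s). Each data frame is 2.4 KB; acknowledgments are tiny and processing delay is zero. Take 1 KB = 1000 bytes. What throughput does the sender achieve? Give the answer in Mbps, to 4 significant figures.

t_tx = L/R = 19200/230000000 = 8.34783e-05 s.
t_prop = 94/2.3e+08 = 4.08696e-07 s; RTT = 8.17391e-07 s.
Cycle = t_tx + RTT = 8.42957e-05 s.
Throughput = L / cycle = 19200 / 8.42957e-05 = 227.8 Mbps.

227.8 Mbps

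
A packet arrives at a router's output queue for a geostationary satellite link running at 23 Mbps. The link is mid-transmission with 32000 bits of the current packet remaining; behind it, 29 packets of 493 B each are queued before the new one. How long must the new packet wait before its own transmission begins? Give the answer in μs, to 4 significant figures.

Each queued packet: L/R = 3944/23000000 = 171.478 μs.
29 queued → 4972.87 μs.
Plus remaining 32000 bits of current packet: 1391.3 μs.
Queuing delay = 6364 μs.

6364 μs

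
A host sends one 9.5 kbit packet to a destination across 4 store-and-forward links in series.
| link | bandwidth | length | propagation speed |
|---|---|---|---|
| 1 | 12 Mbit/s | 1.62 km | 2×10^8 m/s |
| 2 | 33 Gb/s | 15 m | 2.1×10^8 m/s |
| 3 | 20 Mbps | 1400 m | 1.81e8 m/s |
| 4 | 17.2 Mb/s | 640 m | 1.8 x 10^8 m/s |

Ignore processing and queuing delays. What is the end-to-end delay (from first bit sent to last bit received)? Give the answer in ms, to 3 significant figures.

1.84 ms

L = 9500 bits.
Transmission delays (L/R per hop): 0.791667, 0.000287879, 0.475, 0.552326 ms; sum = 1.81928 ms.
Propagation delays (d/s per hop): 0.0081, 7.14286e-05, 0.00773481, 0.00355556 ms; sum = 0.0194618 ms.
End-to-end = 1.84 ms.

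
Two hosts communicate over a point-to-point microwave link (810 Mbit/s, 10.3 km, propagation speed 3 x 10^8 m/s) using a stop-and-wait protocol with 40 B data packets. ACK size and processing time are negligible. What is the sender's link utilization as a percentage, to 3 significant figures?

t_tx = L/R = 320/810000000 = 3.95062e-07 s.
t_prop = 10300/300000000 = 3.43333e-05 s; RTT = 6.86667e-05 s.
Cycle = t_tx + RTT = 6.90617e-05 s.
Utilization = t_tx / cycle = 3.95062e-07/6.90617e-05 = 0.572 %.

0.572 %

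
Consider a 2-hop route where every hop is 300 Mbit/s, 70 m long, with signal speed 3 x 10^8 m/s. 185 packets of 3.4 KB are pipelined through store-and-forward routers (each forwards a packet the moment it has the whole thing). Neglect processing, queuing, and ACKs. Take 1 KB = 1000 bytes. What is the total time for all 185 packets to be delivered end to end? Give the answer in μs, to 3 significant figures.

Per-hop transmission t_tx = L/R = 27200/300000000 = 90.6667 μs.
Per-hop propagation t_prop = 70/300000000 = 0.233333 μs.
Pipeline fill: first packet needs 2·t_tx to clear all hops; remaining 184 packets each add one t_tx.
Total = (2+185-1)·t_tx + 2·t_prop = 186·90.6667 + 2·0.233333 = 16900 μs.

16900 μs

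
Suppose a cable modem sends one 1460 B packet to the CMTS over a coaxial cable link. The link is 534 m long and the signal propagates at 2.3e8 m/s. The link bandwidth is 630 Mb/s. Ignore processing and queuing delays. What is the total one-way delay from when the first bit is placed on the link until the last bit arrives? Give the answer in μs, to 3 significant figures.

L = 1460 × 8 = 11680 bits.
Transmission delay = L/R = 11680 / 630000000 = 18.5397 μs.
Propagation delay = d/s = 534 m / 2.3e+08 m/s = 2.32174 μs.
Total = 20.9 μs.

20.9 μs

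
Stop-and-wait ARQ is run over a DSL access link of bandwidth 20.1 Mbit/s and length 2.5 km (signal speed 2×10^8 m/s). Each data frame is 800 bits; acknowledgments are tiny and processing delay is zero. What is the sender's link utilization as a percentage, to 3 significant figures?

61.4 %

t_tx = L/R = 800/20100000 = 3.9801e-05 s.
t_prop = 2500/200000000 = 1.25e-05 s; RTT = 2.5e-05 s.
Cycle = t_tx + RTT = 6.4801e-05 s.
Utilization = t_tx / cycle = 3.9801e-05/6.4801e-05 = 61.4 %.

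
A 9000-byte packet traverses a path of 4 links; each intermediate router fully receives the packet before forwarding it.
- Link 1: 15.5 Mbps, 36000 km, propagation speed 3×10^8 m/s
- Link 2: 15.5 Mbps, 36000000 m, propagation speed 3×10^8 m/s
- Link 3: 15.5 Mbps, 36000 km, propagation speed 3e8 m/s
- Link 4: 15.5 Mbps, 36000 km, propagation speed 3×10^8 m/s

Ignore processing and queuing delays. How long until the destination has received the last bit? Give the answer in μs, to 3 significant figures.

499000 μs

L = 9000 × 8 = 72000 bits.
Transmission delay per hop = L/R = 72000/15500000 = 4645.16 μs; 4 hops → 18580.6 μs.
Propagation delays (d/s per hop): 120000, 120000, 120000, 120000 μs; sum = 480000 μs.
End-to-end = 499000 μs.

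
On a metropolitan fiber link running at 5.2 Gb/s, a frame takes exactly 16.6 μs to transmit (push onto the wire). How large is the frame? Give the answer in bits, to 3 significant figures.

86300 bits

L = R × t_tx = 5200000000 b/s × 1.66e-05 s = 86320 bits.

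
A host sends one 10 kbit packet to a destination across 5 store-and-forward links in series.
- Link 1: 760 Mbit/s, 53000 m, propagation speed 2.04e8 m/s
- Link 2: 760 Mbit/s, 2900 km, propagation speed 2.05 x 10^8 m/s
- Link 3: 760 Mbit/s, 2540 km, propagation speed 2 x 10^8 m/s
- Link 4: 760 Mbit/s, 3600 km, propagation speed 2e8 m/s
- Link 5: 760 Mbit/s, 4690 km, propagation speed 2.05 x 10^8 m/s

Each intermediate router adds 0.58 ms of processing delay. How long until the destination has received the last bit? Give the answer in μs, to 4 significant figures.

L = 10000 bits.
Transmission delay per hop = L/R = 10000/760000000 = 13.1579 μs; 5 hops → 65.7895 μs.
Propagation delays (d/s per hop): 259.804, 14146.3, 12700, 18000, 22878 μs; sum = 67984.2 μs.
Processing at 4 router(s): 4 × 0.58 ms = 2320 μs.
End-to-end = 70370 μs.

70370 μs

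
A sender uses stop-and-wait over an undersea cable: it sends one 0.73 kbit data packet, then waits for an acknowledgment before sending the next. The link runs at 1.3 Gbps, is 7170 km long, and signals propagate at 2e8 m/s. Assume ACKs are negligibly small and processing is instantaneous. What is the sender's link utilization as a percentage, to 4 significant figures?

t_tx = L/R = 730/1300000000 = 5.61538e-07 s.
t_prop = 7170000/200000000 = 0.03585 s; RTT = 0.0717 s.
Cycle = t_tx + RTT = 0.0717006 s.
Utilization = t_tx / cycle = 5.61538e-07/0.0717006 = 0.0007832 %.

0.0007832 %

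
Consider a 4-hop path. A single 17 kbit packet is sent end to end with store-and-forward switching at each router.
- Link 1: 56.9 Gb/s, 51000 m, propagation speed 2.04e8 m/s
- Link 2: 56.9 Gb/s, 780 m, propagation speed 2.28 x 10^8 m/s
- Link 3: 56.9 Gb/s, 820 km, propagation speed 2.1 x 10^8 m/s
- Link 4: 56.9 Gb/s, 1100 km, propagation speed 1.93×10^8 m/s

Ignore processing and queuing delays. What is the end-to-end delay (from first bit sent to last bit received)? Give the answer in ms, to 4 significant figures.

L = 17000 bits.
Transmission delay per hop = L/R = 17000/56900000000 = 0.00029877 ms; 4 hops → 0.00119508 ms.
Propagation delays (d/s per hop): 0.25, 0.00342105, 3.90476, 5.69948 ms; sum = 9.85766 ms.
End-to-end = 9.859 ms.

9.859 ms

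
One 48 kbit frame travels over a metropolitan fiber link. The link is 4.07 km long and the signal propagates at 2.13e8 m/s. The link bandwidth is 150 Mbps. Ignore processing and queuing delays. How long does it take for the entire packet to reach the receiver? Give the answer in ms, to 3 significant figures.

0.339 ms

L = 48000 bits.
Transmission delay = L/R = 48000 / 150000000 = 0.32 ms.
Propagation delay = d/s = 4070 m / 213000000 m/s = 0.019108 ms.
Total = 0.339 ms.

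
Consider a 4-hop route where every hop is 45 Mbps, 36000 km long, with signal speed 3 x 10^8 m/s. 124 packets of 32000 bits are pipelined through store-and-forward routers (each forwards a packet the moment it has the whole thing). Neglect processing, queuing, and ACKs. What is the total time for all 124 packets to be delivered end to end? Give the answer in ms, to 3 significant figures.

Per-hop transmission t_tx = L/R = 32000/45000000 = 0.711111 ms.
Per-hop propagation t_prop = 36000000/300000000 = 120 ms.
Pipeline fill: first packet needs 4·t_tx to clear all hops; remaining 123 packets each add one t_tx.
Total = (4+124-1)·t_tx + 4·t_prop = 127·0.711111 + 4·120 = 570 ms.

570 ms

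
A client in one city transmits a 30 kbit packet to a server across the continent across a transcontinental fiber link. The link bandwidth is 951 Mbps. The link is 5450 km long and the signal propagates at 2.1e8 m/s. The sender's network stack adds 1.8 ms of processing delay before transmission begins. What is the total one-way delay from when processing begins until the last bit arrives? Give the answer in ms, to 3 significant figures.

L = 30000 bits.
Transmission delay = L/R = 30000 / 951000000 = 0.0315457 ms.
Propagation delay = d/s = 5450000 m / 210000000 m/s = 25.9524 ms.
Plus processing delay 1.8 ms = 1.8 ms.
Total = 27.8 ms.

27.8 ms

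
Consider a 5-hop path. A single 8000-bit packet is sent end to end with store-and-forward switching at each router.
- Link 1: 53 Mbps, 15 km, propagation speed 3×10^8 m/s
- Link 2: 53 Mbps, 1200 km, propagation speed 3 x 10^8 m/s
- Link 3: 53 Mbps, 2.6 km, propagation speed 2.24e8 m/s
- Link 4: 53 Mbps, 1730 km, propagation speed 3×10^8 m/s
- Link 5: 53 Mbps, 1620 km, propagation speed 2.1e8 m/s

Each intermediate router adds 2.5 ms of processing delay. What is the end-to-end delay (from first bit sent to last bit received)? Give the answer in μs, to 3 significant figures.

Transmission delay per hop = L/R = 8000/53000000 = 150.943 μs; 5 hops → 754.717 μs.
Propagation delays (d/s per hop): 50, 4000, 11.6071, 5766.67, 7714.29 μs; sum = 17542.6 μs.
Processing at 4 router(s): 4 × 2.5 ms = 10000 μs.
End-to-end = 28300 μs.

28300 μs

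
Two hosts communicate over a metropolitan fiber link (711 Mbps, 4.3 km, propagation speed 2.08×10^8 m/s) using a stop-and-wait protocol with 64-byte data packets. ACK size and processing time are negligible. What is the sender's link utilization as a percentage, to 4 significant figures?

1.712 %

t_tx = L/R = 512/711000000 = 7.20113e-07 s.
t_prop = 4300/208000000 = 2.06731e-05 s; RTT = 4.13462e-05 s.
Cycle = t_tx + RTT = 4.20663e-05 s.
Utilization = t_tx / cycle = 7.20113e-07/4.20663e-05 = 1.712 %.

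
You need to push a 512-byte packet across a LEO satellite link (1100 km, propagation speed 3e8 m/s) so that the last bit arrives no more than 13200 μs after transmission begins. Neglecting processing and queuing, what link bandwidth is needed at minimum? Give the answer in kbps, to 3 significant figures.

L = 4096 bits.
Propagation delay = 1100000 / 300000000 = 3666.67 μs.
Transmission budget = 13200 − 3666.67 = 9533.33 μs.
R ≥ L / t_tx = 4096 bits / 0.00953333 s = 430 kbps.

430 kbps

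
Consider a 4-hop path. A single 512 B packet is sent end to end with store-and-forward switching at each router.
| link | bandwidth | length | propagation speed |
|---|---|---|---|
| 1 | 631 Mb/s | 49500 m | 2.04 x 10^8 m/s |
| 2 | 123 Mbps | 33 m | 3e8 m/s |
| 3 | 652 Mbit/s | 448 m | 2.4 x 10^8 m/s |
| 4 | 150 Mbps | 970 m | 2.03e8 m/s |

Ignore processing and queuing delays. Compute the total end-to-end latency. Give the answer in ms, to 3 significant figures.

0.323 ms

L = 512 × 8 = 4096 bits.
Transmission delays (L/R per hop): 0.00649128, 0.0333008, 0.00628221, 0.0273067 ms; sum = 0.073381 ms.
Propagation delays (d/s per hop): 0.242647, 0.00011, 0.00186667, 0.00477833 ms; sum = 0.249402 ms.
End-to-end = 0.323 ms.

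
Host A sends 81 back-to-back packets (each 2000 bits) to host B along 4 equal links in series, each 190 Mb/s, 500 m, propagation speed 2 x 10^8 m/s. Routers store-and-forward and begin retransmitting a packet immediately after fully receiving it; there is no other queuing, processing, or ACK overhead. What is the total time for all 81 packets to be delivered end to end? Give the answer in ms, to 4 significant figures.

0.8942 ms

Per-hop transmission t_tx = L/R = 2000/190000000 = 0.0105263 ms.
Per-hop propagation t_prop = 500/200000000 = 0.0025 ms.
Pipeline fill: first packet needs 4·t_tx to clear all hops; remaining 80 packets each add one t_tx.
Total = (4+81-1)·t_tx + 4·t_prop = 84·0.0105263 + 4·0.0025 = 0.8942 ms.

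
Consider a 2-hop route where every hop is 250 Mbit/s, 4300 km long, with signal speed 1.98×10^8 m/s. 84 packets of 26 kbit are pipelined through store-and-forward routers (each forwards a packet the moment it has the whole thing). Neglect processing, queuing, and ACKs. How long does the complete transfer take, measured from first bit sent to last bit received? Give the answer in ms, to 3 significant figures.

52.3 ms

Per-hop transmission t_tx = L/R = 26000/250000000 = 0.104 ms.
Per-hop propagation t_prop = 4300000/198000000 = 21.7172 ms.
Pipeline fill: first packet needs 2·t_tx to clear all hops; remaining 83 packets each add one t_tx.
Total = (2+84-1)·t_tx + 2·t_prop = 85·0.104 + 2·21.7172 = 52.3 ms.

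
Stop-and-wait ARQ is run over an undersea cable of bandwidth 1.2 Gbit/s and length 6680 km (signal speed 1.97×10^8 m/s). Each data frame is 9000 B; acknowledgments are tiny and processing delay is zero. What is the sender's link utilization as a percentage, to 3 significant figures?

t_tx = L/R = 72000/1200000000 = 6e-05 s.
t_prop = 6680000/197000000 = 0.0339086 s; RTT = 0.0678173 s.
Cycle = t_tx + RTT = 0.0678773 s.
Utilization = t_tx / cycle = 6e-05/0.0678773 = 0.0884 %.

0.0884 %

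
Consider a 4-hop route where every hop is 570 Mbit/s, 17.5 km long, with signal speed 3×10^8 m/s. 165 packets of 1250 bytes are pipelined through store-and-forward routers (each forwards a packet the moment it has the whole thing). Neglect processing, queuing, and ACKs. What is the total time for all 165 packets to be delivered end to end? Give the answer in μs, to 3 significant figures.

3180 μs

Per-hop transmission t_tx = L/R = 10000/570000000 = 17.5439 μs.
Per-hop propagation t_prop = 17500/300000000 = 58.3333 μs.
Pipeline fill: first packet needs 4·t_tx to clear all hops; remaining 164 packets each add one t_tx.
Total = (4+165-1)·t_tx + 4·t_prop = 168·17.5439 + 4·58.3333 = 3180 μs.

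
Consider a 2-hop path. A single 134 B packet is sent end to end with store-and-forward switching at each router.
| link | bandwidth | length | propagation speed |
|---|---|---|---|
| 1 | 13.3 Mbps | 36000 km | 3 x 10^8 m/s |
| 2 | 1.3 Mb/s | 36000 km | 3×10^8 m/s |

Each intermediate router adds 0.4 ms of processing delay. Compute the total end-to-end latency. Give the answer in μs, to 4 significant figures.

L = 134 × 8 = 1072 bits.
Transmission delays (L/R per hop): 80.6015, 824.615 μs; sum = 905.217 μs.
Propagation delays (d/s per hop): 120000, 120000 μs; sum = 240000 μs.
Processing at 1 router(s): 1 × 0.4 ms = 400 μs.
End-to-end = 241300 μs.

241300 μs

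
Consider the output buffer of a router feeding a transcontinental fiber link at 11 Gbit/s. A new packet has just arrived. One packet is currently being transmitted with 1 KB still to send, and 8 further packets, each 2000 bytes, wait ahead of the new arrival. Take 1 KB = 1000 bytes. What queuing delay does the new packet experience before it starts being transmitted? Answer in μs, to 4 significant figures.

Each queued packet: L/R = 16000/11000000000 = 1.45455 μs.
8 queued → 11.6364 μs.
Plus remaining 8000 bits of current packet: 0.727273 μs.
Queuing delay = 12.36 μs.

12.36 μs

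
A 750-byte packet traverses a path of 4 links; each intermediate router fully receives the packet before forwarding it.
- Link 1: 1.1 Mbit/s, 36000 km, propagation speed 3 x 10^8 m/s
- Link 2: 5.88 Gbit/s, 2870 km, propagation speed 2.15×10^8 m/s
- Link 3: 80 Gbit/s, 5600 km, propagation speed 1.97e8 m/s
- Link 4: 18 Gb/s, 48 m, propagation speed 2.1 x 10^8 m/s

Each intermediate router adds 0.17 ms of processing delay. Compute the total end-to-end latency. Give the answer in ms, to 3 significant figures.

L = 750 × 8 = 6000 bits.
Transmission delays (L/R per hop): 5.45455, 0.00102041, 7.5e-05, 0.000333333 ms; sum = 5.45597 ms.
Propagation delays (d/s per hop): 120, 13.3488, 28.4264, 0.000228571 ms; sum = 161.775 ms.
Processing at 3 router(s): 3 × 0.17 ms = 0.51 ms.
End-to-end = 168 ms.

168 ms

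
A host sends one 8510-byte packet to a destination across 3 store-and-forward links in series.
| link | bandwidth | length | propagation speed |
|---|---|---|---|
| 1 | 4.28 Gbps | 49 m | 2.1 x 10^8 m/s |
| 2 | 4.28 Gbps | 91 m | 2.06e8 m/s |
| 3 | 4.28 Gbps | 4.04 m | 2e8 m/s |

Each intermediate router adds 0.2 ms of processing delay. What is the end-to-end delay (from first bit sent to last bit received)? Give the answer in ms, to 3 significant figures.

L = 8510 × 8 = 68080 bits.
Transmission delay per hop = L/R = 68080/4.28e+09 = 0.0159065 ms; 3 hops → 0.0477196 ms.
Propagation delays (d/s per hop): 0.000233333, 0.000441748, 2.02e-05 ms; sum = 0.000695281 ms.
Processing at 2 router(s): 2 × 0.2 ms = 0.4 ms.
End-to-end = 0.448 ms.

0.448 ms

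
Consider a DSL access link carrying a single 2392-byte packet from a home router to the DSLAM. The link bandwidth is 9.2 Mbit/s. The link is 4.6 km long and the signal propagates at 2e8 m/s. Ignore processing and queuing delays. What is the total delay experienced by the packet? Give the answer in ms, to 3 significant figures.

L = 2392 × 8 = 19136 bits.
Transmission delay = L/R = 19136 / 9200000 = 2.08 ms.
Propagation delay = d/s = 4600 m / 200000000 m/s = 0.023 ms.
Total = 2.10 ms.

2.10 ms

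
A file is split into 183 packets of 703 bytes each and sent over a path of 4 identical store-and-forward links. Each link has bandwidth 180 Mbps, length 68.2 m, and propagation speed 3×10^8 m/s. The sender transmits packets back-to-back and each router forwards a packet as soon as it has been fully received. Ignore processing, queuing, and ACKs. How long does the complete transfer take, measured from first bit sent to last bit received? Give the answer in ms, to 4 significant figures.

Per-hop transmission t_tx = L/R = 5624/180000000 = 0.0312444 ms.
Per-hop propagation t_prop = 68.2/300000000 = 0.000227333 ms.
Pipeline fill: first packet needs 4·t_tx to clear all hops; remaining 182 packets each add one t_tx.
Total = (4+183-1)·t_tx + 4·t_prop = 186·0.0312444 + 4·0.000227333 = 5.812 ms.

5.812 ms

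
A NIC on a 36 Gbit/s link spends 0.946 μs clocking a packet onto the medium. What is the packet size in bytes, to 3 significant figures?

4260 bytes

L = R × t_tx = 36000000000 b/s × 9.46e-07 s = 34056 bits.
In bytes: 34056 / 8 = 4260 bytes.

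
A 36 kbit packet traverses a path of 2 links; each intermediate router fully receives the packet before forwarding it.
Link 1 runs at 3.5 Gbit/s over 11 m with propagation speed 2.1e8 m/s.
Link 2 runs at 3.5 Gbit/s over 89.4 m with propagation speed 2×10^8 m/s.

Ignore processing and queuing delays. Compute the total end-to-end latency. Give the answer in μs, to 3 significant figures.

21.1 μs

L = 36000 bits.
Transmission delay per hop = L/R = 36000/3500000000 = 10.2857 μs; 2 hops → 20.5714 μs.
Propagation delays (d/s per hop): 0.052381, 0.447 μs; sum = 0.499381 μs.
End-to-end = 21.1 μs.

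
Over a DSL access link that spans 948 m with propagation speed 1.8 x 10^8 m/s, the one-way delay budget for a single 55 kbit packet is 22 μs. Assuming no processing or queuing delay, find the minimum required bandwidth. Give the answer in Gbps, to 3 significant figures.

3.29 Gbps

Propagation delay = 948 / 180000000 = 5.26667 μs.
Transmission budget = 22 − 5.26667 = 16.7333 μs.
R ≥ L / t_tx = 55000 bits / 1.67333e-05 s = 3.29 Gbps.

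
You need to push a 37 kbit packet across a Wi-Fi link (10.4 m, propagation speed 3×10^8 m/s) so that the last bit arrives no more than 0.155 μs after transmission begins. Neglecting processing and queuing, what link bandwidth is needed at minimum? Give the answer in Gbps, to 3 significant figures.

Propagation delay = 10.4 / 300000000 = 0.0346667 μs.
Transmission budget = 0.155 − 0.0346667 = 0.120333 μs.
R ≥ L / t_tx = 37000 bits / 1.20333e-07 s = 307 Gbps.

307 Gbps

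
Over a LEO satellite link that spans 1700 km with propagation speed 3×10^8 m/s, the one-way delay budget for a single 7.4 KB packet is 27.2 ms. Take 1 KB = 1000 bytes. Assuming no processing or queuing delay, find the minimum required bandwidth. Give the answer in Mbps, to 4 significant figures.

L = 59200 bits.
Propagation delay = 1700000 / 300000000 = 5.66667 ms.
Transmission budget = 27.2 − 5.66667 = 21.5333 ms.
R ≥ L / t_tx = 59200 bits / 0.0215333 s = 2.749 Mbps.

2.749 Mbps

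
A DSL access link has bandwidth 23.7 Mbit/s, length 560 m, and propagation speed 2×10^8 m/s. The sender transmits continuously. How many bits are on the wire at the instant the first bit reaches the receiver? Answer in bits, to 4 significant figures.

Propagation delay = 560 / 200000000 = 2.8e-06 s.
BDP = R × t_prop = 23700000 × 2.8e-06 = 66.36 bits.

66.36 bits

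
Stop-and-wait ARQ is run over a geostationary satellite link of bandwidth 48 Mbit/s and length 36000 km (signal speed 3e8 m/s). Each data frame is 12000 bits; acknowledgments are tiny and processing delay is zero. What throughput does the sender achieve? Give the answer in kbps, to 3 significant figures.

49.9 kbps

t_tx = L/R = 12000/48000000 = 0.00025 s.
t_prop = 36000000/300000000 = 0.12 s; RTT = 0.24 s.
Cycle = t_tx + RTT = 0.24025 s.
Throughput = L / cycle = 12000 / 0.24025 = 49.9 kbps.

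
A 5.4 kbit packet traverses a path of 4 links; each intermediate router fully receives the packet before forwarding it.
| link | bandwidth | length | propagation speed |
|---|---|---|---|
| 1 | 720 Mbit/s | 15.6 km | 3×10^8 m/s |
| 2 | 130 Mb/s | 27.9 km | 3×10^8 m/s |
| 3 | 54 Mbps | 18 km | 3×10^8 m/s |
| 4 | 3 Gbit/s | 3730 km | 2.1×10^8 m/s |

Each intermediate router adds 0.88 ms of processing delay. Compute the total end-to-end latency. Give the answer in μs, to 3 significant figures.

20800 μs

L = 5400 bits.
Transmission delays (L/R per hop): 7.5, 41.5385, 100, 1.8 μs; sum = 150.838 μs.
Propagation delays (d/s per hop): 52, 93, 60, 17761.9 μs; sum = 17966.9 μs.
Processing at 3 router(s): 3 × 0.88 ms = 2640 μs.
End-to-end = 20800 μs.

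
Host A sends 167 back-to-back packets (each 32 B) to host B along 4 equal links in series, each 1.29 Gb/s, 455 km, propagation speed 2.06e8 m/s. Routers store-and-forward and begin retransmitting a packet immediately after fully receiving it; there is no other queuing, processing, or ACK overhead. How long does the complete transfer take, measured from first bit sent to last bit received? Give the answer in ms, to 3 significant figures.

Per-hop transmission t_tx = L/R = 256/1290000000 = 0.00019845 ms.
Per-hop propagation t_prop = 455000/206000000 = 2.20874 ms.
Pipeline fill: first packet needs 4·t_tx to clear all hops; remaining 166 packets each add one t_tx.
Total = (4+167-1)·t_tx + 4·t_prop = 170·0.00019845 + 4·2.20874 = 8.87 ms.

8.87 ms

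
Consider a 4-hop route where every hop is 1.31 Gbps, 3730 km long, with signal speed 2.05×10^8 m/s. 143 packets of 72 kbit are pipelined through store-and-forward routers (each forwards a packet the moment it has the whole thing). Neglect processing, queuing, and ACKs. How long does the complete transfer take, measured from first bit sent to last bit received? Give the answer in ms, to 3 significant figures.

Per-hop transmission t_tx = L/R = 72000/1310000000 = 0.0549618 ms.
Per-hop propagation t_prop = 3730000/2.05e+08 = 18.1951 ms.
Pipeline fill: first packet needs 4·t_tx to clear all hops; remaining 142 packets each add one t_tx.
Total = (4+143-1)·t_tx + 4·t_prop = 146·0.0549618 + 4·18.1951 = 80.8 ms.

80.8 ms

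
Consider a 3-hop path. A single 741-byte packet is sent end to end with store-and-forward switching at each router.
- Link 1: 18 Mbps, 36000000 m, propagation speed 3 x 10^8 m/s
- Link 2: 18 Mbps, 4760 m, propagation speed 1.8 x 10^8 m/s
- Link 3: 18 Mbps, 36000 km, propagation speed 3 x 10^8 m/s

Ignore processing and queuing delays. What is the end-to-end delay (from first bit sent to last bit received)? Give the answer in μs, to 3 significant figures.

241000 μs

L = 741 × 8 = 5928 bits.
Transmission delay per hop = L/R = 5928/18000000 = 329.333 μs; 3 hops → 988 μs.
Propagation delays (d/s per hop): 120000, 26.4444, 120000 μs; sum = 240026 μs.
End-to-end = 241000 μs.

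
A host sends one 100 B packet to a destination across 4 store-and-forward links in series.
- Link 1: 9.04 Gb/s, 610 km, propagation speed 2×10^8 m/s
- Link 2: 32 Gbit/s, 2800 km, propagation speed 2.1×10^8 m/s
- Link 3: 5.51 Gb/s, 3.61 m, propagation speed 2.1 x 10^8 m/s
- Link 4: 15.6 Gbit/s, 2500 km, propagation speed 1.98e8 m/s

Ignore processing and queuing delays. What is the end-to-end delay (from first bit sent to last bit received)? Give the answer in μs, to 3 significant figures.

29000 μs

L = 100 × 8 = 800 bits.
Transmission delays (L/R per hop): 0.0884956, 0.025, 0.145191, 0.0512821 μs; sum = 0.309968 μs.
Propagation delays (d/s per hop): 3050, 13333.3, 0.0171905, 12626.3 μs; sum = 29009.6 μs.
End-to-end = 29000 μs.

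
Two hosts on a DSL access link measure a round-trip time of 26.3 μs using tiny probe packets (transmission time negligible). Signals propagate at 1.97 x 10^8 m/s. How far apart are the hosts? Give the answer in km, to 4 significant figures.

2.591 km

One-way propagation = RTT/2 = 13.15 μs.
d = s × t = 197000000 × 1.315e-05 = 2.591 km.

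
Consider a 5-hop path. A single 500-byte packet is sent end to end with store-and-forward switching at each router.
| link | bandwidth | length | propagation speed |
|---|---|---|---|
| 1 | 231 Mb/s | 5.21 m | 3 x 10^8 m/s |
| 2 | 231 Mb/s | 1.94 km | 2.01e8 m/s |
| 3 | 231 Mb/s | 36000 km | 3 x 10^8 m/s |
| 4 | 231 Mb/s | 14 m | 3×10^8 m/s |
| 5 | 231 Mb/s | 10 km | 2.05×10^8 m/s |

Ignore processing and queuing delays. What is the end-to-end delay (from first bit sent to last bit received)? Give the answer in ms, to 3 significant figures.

120 ms

L = 500 × 8 = 4000 bits.
Transmission delay per hop = L/R = 4000/231000000 = 0.017316 ms; 5 hops → 0.0865801 ms.
Propagation delays (d/s per hop): 1.73667e-05, 0.00965174, 120, 4.66667e-05, 0.0487805 ms; sum = 120.058 ms.
End-to-end = 120 ms.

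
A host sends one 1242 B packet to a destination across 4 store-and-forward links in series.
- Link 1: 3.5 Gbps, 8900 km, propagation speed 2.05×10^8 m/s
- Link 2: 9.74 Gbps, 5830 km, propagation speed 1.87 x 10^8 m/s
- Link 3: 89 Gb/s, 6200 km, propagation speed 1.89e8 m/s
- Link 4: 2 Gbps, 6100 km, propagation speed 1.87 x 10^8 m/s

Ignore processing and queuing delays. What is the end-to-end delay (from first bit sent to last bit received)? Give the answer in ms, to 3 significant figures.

140 ms

L = 1242 × 8 = 9936 bits.
Transmission delays (L/R per hop): 0.00283886, 0.00102012, 0.00011164, 0.004968 ms; sum = 0.00893862 ms.
Propagation delays (d/s per hop): 43.4146, 31.1765, 32.8042, 32.6203 ms; sum = 140.016 ms.
End-to-end = 140 ms.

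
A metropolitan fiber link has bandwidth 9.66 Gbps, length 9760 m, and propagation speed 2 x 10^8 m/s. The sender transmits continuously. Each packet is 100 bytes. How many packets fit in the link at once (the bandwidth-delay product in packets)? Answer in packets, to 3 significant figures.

Propagation delay = 9760 / 200000000 = 4.88e-05 s.
BDP = R × t_prop = 9660000000 × 4.88e-05 = 471408 bits.
In packets of 800 bits: 589 packets.

589 packets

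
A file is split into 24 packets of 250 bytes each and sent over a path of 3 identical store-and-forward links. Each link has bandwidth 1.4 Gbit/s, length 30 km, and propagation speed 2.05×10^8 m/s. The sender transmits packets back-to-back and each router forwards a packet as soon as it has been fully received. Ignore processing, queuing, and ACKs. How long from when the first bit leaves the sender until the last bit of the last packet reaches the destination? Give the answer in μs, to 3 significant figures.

476 μs

Per-hop transmission t_tx = L/R = 2000/1400000000 = 1.42857 μs.
Per-hop propagation t_prop = 30000/2.05e+08 = 146.341 μs.
Pipeline fill: first packet needs 3·t_tx to clear all hops; remaining 23 packets each add one t_tx.
Total = (3+24-1)·t_tx + 3·t_prop = 26·1.42857 + 3·146.341 = 476 μs.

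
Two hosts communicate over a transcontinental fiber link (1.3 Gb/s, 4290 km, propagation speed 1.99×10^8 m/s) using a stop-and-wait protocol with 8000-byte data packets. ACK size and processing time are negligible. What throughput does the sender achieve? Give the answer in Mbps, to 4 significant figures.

1.483 Mbps

t_tx = L/R = 64000/1300000000 = 4.92308e-05 s.
t_prop = 4290000/199000000 = 0.0215578 s; RTT = 0.0431156 s.
Cycle = t_tx + RTT = 0.0431648 s.
Throughput = L / cycle = 64000 / 0.0431648 = 1.483 Mbps.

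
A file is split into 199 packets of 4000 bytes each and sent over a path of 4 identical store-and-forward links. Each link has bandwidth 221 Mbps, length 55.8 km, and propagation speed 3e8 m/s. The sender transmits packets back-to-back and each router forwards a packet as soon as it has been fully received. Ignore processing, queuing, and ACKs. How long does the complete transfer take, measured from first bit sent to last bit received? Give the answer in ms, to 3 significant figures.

30.0 ms

Per-hop transmission t_tx = L/R = 32000/221000000 = 0.144796 ms.
Per-hop propagation t_prop = 55800/300000000 = 0.186 ms.
Pipeline fill: first packet needs 4·t_tx to clear all hops; remaining 198 packets each add one t_tx.
Total = (4+199-1)·t_tx + 4·t_prop = 202·0.144796 + 4·0.186 = 30.0 ms.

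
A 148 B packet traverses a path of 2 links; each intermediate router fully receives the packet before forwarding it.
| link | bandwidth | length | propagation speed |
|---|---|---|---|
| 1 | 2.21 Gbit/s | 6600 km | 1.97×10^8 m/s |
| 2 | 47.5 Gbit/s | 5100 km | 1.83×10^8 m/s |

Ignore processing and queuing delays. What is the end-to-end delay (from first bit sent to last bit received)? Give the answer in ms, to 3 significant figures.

61.4 ms

L = 148 × 8 = 1184 bits.
Transmission delays (L/R per hop): 0.000535747, 2.49263e-05 ms; sum = 0.000560673 ms.
Propagation delays (d/s per hop): 33.5025, 27.8689 ms; sum = 61.3714 ms.
End-to-end = 61.4 ms.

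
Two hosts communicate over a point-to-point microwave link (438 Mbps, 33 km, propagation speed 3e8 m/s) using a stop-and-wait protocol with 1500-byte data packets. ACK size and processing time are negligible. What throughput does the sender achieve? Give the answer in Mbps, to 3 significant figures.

t_tx = L/R = 12000/438000000 = 2.73973e-05 s.
t_prop = 33000/300000000 = 0.00011 s; RTT = 0.00022 s.
Cycle = t_tx + RTT = 0.000247397 s.
Throughput = L / cycle = 12000 / 0.000247397 = 48.5 Mbps.

48.5 Mbps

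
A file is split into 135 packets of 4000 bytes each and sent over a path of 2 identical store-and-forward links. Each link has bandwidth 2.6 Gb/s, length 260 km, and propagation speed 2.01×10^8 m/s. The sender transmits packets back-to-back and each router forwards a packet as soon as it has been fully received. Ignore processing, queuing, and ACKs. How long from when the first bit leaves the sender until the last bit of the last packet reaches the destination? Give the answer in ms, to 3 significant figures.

4.26 ms

Per-hop transmission t_tx = L/R = 32000/2600000000 = 0.0123077 ms.
Per-hop propagation t_prop = 260000/2.01e+08 = 1.29353 ms.
Pipeline fill: first packet needs 2·t_tx to clear all hops; remaining 134 packets each add one t_tx.
Total = (2+135-1)·t_tx + 2·t_prop = 136·0.0123077 + 2·1.29353 = 4.26 ms.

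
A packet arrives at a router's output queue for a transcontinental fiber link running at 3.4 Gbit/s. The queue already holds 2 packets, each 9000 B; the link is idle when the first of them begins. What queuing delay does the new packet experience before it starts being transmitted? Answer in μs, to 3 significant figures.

42.4 μs

Each queued packet: L/R = 72000/3400000000 = 21.1765 μs.
2 queued → 42.3529 μs.
Queuing delay = 42.4 μs.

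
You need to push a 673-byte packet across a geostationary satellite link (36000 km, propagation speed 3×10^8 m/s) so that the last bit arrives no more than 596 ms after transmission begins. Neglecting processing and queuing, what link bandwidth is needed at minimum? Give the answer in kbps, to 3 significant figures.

11.3 kbps

L = 5384 bits.
Propagation delay = 36000000 / 300000000 = 120 ms.
Transmission budget = 596 − 120 = 476 ms.
R ≥ L / t_tx = 5384 bits / 0.476 s = 11.3 kbps.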